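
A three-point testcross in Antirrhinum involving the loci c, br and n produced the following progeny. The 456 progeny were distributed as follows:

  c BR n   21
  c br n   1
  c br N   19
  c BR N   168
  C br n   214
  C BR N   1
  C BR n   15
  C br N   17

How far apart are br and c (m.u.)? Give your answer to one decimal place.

7.9 m.u.

The two most frequent reciprocal classes, C br n and c BR N, are the parental types, so the F1 was C br n / c BR N.
The two rarest classes, c br n and C BR N, are the double crossovers. Comparing them with the parentals, only the c allele has switched, so c is the middle locus and the order is n – c – br.
Crossovers in the c–br interval produce the single-crossover classes C BR n and c br N (15 + 19 = 34) plus the double crossovers (2).
RF(c–br) = (34 + 2) / 456 = 36/456 = 0.0789 → 7.9 m.u.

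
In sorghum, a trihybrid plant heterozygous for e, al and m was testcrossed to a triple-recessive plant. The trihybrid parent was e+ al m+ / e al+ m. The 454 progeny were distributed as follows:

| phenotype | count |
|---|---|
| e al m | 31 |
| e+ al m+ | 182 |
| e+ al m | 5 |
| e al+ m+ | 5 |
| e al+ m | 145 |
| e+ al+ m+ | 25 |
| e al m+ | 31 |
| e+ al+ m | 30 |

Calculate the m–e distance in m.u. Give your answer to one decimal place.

The two rarest classes, e+ al m and e al+ m+, are the double crossovers. Comparing them with the parentals, only the m allele has switched, so m is the middle locus and the order is al – m – e.
Crossovers in the m–e interval produce the single-crossover classes e al m+ and e+ al+ m (31 + 30 = 61) plus the double crossovers (10).
RF(m–e) = (61 + 10) / 454 = 71/454 = 0.1564 → 15.6 m.u.

15.6 m.u.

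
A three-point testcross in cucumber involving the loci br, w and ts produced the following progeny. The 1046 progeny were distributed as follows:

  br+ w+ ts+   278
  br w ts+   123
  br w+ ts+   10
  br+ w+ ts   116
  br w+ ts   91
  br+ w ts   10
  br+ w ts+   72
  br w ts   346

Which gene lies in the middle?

The two most frequent reciprocal classes, br w ts and br+ w+ ts+, are the parental types, so the F1 was br w ts / br+ w+ ts+.
The two rarest classes, br+ w ts and br w+ ts+, are the double crossovers. Comparing them with the parentals, only the br allele has switched, so br is the middle locus and the order is ts – br – w.

br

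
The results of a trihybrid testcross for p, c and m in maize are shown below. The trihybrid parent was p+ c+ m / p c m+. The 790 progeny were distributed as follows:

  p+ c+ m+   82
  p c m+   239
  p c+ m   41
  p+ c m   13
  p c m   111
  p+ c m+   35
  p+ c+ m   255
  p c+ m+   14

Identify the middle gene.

c

The two rarest classes, p+ c m and p c+ m+, are the double crossovers. Comparing them with the parentals, only the c allele has switched, so c is the middle locus and the order is p – c – m.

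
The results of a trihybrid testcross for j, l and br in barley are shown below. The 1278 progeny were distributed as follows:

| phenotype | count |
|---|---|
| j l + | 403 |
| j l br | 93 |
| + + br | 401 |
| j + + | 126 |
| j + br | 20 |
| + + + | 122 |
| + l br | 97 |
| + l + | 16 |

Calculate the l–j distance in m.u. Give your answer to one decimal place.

20.3 m.u.

The two most frequent reciprocal classes, j l + and + + br, are the parental types, so the F1 was j l + / + + br.
The two rarest classes, + l + and j + br, are the double crossovers. Comparing them with the parentals, only the j allele has switched, so j is the middle locus and the order is br – j – l.
Crossovers in the j–l interval produce the single-crossover classes j + + and + l br (126 + 97 = 223) plus the double crossovers (36).
RF(j–l) = (223 + 36) / 1278 = 259/1278 = 0.2027 → 20.3 m.u.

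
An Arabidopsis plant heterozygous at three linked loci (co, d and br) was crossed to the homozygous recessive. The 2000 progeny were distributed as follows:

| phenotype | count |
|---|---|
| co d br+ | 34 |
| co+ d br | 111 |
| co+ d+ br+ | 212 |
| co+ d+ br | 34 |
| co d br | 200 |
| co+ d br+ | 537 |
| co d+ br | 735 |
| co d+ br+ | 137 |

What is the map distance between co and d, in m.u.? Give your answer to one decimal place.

24.0 m.u.

The two most frequent reciprocal classes, co d+ br and co+ d br+, are the parental types, so the F1 was co d+ br / co+ d br+.
The two rarest classes, co+ d+ br and co d br+, are the double crossovers. Comparing them with the parentals, only the co allele has switched, so co is the middle locus and the order is br – co – d.
Crossovers in the co–d interval produce the single-crossover classes co d br and co+ d+ br+ (200 + 212 = 412) plus the double crossovers (68).
RF(co–d) = (412 + 68) / 2000 = 480/2000 = 0.2400 → 24.0 m.u.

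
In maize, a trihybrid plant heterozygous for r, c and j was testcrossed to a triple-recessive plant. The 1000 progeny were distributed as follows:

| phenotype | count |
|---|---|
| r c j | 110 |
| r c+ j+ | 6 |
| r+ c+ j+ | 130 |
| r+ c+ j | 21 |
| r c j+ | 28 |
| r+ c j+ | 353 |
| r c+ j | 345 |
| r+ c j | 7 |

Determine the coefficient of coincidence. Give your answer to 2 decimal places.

The two most frequent reciprocal classes, r c+ j and r+ c j+, are the parental types, so the F1 was r c+ j / r+ c j+.
The two rarest classes, r c+ j+ and r+ c j, are the double crossovers. Comparing them with the parentals, only the j allele has switched, so j is the middle locus and the order is c – j – r.
c–j: (240 + 13)/1000 = 0.2530; j–r: (49 + 13)/1000 = 0.0620.
Expected DCO frequency = 0.2530 × 0.0620 ≈ 0.01569; observed = 13/1000 ≈ 0.01300.
Coefficient of coincidence = 0.01300/0.01569 ≈ 0.83.

0.83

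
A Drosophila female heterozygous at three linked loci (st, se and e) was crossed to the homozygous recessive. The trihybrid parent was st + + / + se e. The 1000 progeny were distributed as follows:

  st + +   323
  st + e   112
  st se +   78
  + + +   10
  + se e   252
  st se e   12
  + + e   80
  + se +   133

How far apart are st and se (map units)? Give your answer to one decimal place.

The two rarest classes, + + + and st se e, are the double crossovers. Comparing them with the parentals, only the st allele has switched, so st is the middle locus and the order is e – st – se.
Crossovers in the st–se interval produce the single-crossover classes st se + and + + e (78 + 80 = 158) plus the double crossovers (22).
RF(st–se) = (158 + 22) / 1000 = 180/1000 = 0.1800 → 18.0 map units.

18.0 map units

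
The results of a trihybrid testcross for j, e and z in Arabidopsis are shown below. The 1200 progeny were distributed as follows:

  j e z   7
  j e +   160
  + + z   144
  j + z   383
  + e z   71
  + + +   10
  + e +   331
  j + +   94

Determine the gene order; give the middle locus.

The two most frequent reciprocal classes, j + z and + e +, are the parental types, so the F1 was j + z / + e +.
The two rarest classes, j e z and + + +, are the double crossovers. Comparing them with the parentals, only the e allele has switched, so e is the middle locus and the order is z – e – j.

e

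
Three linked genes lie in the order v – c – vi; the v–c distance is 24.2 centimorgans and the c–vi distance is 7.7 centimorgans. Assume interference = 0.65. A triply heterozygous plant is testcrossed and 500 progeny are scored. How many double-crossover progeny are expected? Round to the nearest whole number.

3

Map distances give recombination frequencies of 0.242 and 0.077 for the two intervals.
With interference 0.65 (so coincidence = 0.35), expected double-crossover frequency = 0.242 × 0.077 × 0.35 = 0.00652.
Expected number = 0.00652 × 500 = 3.26 ≈ 3.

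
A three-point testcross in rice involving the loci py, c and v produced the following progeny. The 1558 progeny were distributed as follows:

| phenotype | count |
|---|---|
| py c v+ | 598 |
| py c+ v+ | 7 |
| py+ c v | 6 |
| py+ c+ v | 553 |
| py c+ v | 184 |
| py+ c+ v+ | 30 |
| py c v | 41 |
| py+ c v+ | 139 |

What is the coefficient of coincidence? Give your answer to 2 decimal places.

0.72

The two most frequent reciprocal classes, py+ c+ v and py c v+, are the parental types, so the F1 was py+ c+ v / py c v+.
The two rarest classes, py+ c v and py c+ v+, are the double crossovers. Comparing them with the parentals, only the c allele has switched, so c is the middle locus and the order is py – c – v.
py–c: (323 + 13)/1558 = 0.2157; c–v: (71 + 13)/1558 = 0.0539.
Expected DCO frequency = 0.2157 × 0.0539 ≈ 0.01163; observed = 13/1558 ≈ 0.00834.
Coefficient of coincidence = 0.00834/0.01163 ≈ 0.72.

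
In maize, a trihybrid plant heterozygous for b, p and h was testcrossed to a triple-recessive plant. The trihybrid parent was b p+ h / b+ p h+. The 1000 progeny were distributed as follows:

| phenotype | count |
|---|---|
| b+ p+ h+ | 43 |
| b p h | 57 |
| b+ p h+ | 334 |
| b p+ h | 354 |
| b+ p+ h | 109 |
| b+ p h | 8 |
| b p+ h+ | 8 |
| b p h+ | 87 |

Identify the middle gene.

The two rarest classes, b p+ h+ and b+ p h, are the double crossovers. Comparing them with the parentals, only the h allele has switched, so h is the middle locus and the order is b – h – p.

h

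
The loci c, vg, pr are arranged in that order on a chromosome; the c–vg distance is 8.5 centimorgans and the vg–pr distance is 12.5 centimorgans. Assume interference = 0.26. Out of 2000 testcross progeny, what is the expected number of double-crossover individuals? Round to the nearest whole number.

16

Map distances give recombination frequencies of 0.085 and 0.125 for the two intervals.
With interference 0.26 (so coincidence = 0.74), expected double-crossover frequency = 0.085 × 0.125 × 0.74 = 0.00786.
Expected number = 0.00786 × 2000 = 15.72 ≈ 16.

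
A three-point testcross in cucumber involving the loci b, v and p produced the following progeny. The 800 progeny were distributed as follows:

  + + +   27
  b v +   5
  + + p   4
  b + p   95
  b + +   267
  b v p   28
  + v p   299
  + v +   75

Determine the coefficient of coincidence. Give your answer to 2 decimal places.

The two most frequent reciprocal classes, + v p and b + +, are the parental types, so the F1 was + v p / b + +.
The two rarest classes, + + p and b v +, are the double crossovers. Comparing them with the parentals, only the v allele has switched, so v is the middle locus and the order is b – v – p.
b–v: (55 + 9)/800 = 0.0800; v–p: (170 + 9)/800 = 0.2238.
Expected DCO frequency = 0.0800 × 0.2238 ≈ 0.01790; observed = 9/800 ≈ 0.01125.
Coefficient of coincidence = 0.01125/0.01790 ≈ 0.63.

0.63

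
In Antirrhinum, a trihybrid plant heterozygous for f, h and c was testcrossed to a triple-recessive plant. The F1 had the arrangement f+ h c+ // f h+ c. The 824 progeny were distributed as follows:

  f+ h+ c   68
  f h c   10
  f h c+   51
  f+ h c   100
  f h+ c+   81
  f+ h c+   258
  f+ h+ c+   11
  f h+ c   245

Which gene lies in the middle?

The two rarest classes, f+ h+ c+ and f h c, are the double crossovers. Comparing them with the parentals, only the h allele has switched, so h is the middle locus and the order is c – h – f.

h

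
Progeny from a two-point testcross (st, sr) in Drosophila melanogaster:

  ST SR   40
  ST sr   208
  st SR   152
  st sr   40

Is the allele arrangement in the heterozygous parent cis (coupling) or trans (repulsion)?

trans

The two most frequent classes are ST sr (208) and st SR (152); these are the parental (non-recombinant) types.
So the F1 carried ST sr on one chromosome and st SR on the other — the recessive alleles are on opposite chromosomes (trans / repulsion).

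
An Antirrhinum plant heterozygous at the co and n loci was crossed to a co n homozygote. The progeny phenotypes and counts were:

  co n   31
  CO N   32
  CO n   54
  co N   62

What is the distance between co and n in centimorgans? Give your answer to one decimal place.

The two most frequent classes, CO n (54) and co N (62), are the parental types, so the F1 was CO n / co N.
The recombinant classes are CO N and co n: 32 + 31 = 63.
Recombination frequency = 63/179 = 0.3520 ≈ 35.2%, i.e. 35.2 centimorgans.

35.2 centimorgans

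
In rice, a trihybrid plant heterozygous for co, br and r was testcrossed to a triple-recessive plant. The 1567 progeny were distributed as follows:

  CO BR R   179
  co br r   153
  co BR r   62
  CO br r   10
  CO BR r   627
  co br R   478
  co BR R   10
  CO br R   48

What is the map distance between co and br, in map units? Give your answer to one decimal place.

The two most frequent reciprocal classes, co br R and CO BR r, are the parental types, so the F1 was co br R / CO BR r.
The two rarest classes, co BR R and CO br r, are the double crossovers. Comparing them with the parentals, only the br allele has switched, so br is the middle locus and the order is co – br – r.
Crossovers in the co–br interval produce the single-crossover classes CO br R and co BR r (48 + 62 = 110) plus the double crossovers (20).
RF(co–br) = (110 + 20) / 1567 = 130/1567 = 0.0830 → 8.3 map units.

8.3 map units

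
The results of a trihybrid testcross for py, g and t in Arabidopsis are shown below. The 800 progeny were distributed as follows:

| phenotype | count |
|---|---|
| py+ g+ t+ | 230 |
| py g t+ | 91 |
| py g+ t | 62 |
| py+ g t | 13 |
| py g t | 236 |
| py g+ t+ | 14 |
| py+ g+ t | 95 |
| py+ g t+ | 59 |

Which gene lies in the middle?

The two most frequent reciprocal classes, py+ g+ t+ and py g t, are the parental types, so the F1 was py+ g+ t+ / py g t.
The two rarest classes, py g+ t+ and py+ g t, are the double crossovers. Comparing them with the parentals, only the py allele has switched, so py is the middle locus and the order is t – py – g.

py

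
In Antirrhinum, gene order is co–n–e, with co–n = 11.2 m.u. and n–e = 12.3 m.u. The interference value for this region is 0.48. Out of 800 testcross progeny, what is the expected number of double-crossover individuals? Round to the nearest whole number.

6

Map distances give recombination frequencies of 0.112 and 0.123 for the two intervals.
With interference 0.48 (so coincidence = 0.52), expected double-crossover frequency = 0.112 × 0.123 × 0.52 = 0.00716.
Expected number = 0.00716 × 800 = 5.73 ≈ 6.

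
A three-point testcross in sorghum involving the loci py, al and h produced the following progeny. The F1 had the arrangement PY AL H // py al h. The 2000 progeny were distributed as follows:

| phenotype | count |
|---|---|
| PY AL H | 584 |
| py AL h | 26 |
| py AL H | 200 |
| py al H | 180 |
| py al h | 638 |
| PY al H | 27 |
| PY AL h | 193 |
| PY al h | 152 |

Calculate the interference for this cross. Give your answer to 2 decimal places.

0.39

The two rarest classes, PY al H and py AL h, are the double crossovers. Comparing them with the parentals, only the al allele has switched, so al is the middle locus and the order is h – al – py.
h–al: (373 + 53)/2000 = 0.2130; al–py: (352 + 53)/2000 = 0.2025.
Expected DCO frequency = 0.2130 × 0.2025 ≈ 0.04313; observed = 53/2000 ≈ 0.02650.
Coefficient of coincidence = 0.02650/0.04313 ≈ 0.61; interference = 1 − 0.61 = 0.39.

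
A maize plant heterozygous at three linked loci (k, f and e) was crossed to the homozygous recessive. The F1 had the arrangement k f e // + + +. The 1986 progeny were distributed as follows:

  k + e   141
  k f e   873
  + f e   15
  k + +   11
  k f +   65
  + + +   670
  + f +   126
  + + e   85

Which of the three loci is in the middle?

The two rarest classes, + f e and k + +, are the double crossovers. Comparing them with the parentals, only the k allele has switched, so k is the middle locus and the order is e – k – f.

k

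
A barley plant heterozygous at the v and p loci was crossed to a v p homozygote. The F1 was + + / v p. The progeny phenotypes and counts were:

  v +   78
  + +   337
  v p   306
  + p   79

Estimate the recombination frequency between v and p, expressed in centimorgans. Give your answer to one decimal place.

The recombinant classes are + p and v +: 79 + 78 = 157.
Recombination frequency = 157/800 = 0.1963 ≈ 19.6%, i.e. 19.6 centimorgans.

19.6 centimorgans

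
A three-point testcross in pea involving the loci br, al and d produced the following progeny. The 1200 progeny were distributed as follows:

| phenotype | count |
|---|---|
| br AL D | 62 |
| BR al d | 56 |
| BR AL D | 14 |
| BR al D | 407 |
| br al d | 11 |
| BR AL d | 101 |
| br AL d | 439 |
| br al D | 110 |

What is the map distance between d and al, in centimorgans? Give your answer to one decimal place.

The two most frequent reciprocal classes, br AL d and BR al D, are the parental types, so the F1 was br AL d / BR al D.
The two rarest classes, br al d and BR AL D, are the double crossovers. Comparing them with the parentals, only the al allele has switched, so al is the middle locus and the order is d – al – br.
Crossovers in the d–al interval produce the single-crossover classes br AL D and BR al d (62 + 56 = 118) plus the double crossovers (25).
RF(d–al) = (118 + 25) / 1200 = 143/1200 = 0.1192 → 11.9 centimorgans.

11.9 centimorgans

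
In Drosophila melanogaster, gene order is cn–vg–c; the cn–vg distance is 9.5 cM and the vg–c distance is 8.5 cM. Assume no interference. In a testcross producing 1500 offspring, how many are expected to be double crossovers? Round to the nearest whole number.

Map distances give recombination frequencies of 0.095 and 0.085 for the two intervals.
With no interference, expected double-crossover frequency = 0.095 × 0.085 = 0.00808.
Expected number = 0.00808 × 1500 = 12.11 ≈ 12.

12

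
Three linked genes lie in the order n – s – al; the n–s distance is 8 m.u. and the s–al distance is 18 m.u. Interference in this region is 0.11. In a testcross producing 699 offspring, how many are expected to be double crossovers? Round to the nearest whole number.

Map distances give recombination frequencies of 0.080 and 0.180 for the two intervals.
With interference 0.11 (so coincidence = 0.89), expected double-crossover frequency = 0.080 × 0.180 × 0.89 = 0.01282.
Expected number = 0.01282 × 699 = 8.96 ≈ 9.

9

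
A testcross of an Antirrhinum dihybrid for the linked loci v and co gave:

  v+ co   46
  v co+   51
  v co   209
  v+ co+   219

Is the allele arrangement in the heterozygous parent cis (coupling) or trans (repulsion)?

cis

The two most frequent classes are v+ co+ (219) and v co (209); these are the parental (non-recombinant) types.
So the F1 carried v+ co+ on one chromosome and v co on the other — the recessive alleles are on the same chromosome (cis / coupling).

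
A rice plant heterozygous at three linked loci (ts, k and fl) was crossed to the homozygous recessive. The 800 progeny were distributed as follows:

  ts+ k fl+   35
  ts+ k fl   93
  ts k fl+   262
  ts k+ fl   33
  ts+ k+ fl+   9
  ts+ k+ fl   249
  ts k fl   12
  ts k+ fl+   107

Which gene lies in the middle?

fl

The two most frequent reciprocal classes, ts k fl+ and ts+ k+ fl, are the parental types, so the F1 was ts k fl+ / ts+ k+ fl.
The two rarest classes, ts k fl and ts+ k+ fl+, are the double crossovers. Comparing them with the parentals, only the fl allele has switched, so fl is the middle locus and the order is ts – fl – k.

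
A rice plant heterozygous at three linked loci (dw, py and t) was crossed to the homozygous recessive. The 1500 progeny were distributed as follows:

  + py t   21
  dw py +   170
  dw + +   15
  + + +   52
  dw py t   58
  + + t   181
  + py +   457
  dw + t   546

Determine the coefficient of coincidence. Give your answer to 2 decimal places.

The two most frequent reciprocal classes, dw + t and + py +, are the parental types, so the F1 was dw + t / + py +.
The two rarest classes, dw + + and + py t, are the double crossovers. Comparing them with the parentals, only the t allele has switched, so t is the middle locus and the order is dw – t – py.
dw–t: (351 + 36)/1500 = 0.2580; t–py: (110 + 36)/1500 = 0.0973.
Expected DCO frequency = 0.2580 × 0.0973 ≈ 0.02510; observed = 36/1500 ≈ 0.02400.
Coefficient of coincidence = 0.02400/0.02510 ≈ 0.96.

0.96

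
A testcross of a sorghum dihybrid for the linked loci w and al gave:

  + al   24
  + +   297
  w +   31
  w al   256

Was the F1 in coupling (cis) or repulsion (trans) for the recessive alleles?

cis

The two most frequent classes are + + (297) and w al (256); these are the parental (non-recombinant) types.
So the F1 carried + + on one chromosome and w al on the other — the recessive alleles are on the same chromosome (cis / coupling).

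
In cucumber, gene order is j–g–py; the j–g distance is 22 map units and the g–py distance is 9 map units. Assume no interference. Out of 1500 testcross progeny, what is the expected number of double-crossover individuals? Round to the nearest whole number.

Map distances give recombination frequencies of 0.220 and 0.090 for the two intervals.
With no interference, expected double-crossover frequency = 0.220 × 0.090 = 0.01980.
Expected number = 0.01980 × 1500 = 29.70 ≈ 30.

30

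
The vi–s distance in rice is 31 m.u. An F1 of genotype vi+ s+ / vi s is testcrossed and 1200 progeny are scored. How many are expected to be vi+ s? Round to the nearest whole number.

186

A map distance of 31 m.u. corresponds to a recombination frequency of 0.310.
The F1 is vi+ s+ / vi s, so vi+ s is a recombinant gamete class with expected frequency r/2 = 0.310/2 = 0.1550.
Expected number = 0.1550 × 1200 = 186.00 ≈ 186.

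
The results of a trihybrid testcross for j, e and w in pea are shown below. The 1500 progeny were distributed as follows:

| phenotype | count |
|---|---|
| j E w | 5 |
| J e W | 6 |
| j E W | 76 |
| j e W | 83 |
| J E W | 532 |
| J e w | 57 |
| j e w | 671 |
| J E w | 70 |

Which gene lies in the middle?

The two most frequent reciprocal classes, J E W and j e w, are the parental types, so the F1 was J E W / j e w.
The two rarest classes, J e W and j E w, are the double crossovers. Comparing them with the parentals, only the e allele has switched, so e is the middle locus and the order is j – e – w.

e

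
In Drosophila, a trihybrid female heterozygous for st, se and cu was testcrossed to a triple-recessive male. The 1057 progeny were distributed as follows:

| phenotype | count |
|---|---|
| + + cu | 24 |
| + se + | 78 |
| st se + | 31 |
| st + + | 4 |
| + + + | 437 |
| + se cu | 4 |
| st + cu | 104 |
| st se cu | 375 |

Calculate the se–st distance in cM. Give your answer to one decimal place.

18.0 cM

The two most frequent reciprocal classes, st se cu and + + +, are the parental types, so the F1 was st se cu / + + +.
The two rarest classes, + se cu and st + +, are the double crossovers. Comparing them with the parentals, only the st allele has switched, so st is the middle locus and the order is cu – st – se.
Crossovers in the st–se interval produce the single-crossover classes st + cu and + se + (104 + 78 = 182) plus the double crossovers (8).
RF(st–se) = (182 + 8) / 1057 = 190/1057 = 0.1798 → 18.0 cM.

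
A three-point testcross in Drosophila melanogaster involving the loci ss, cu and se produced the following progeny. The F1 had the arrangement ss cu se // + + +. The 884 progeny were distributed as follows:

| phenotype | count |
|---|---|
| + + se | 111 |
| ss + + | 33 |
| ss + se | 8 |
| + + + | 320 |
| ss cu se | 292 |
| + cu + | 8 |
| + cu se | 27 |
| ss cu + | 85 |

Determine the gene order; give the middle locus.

The two rarest classes, ss + se and + cu +, are the double crossovers. Comparing them with the parentals, only the cu allele has switched, so cu is the middle locus and the order is se – cu – ss.

cu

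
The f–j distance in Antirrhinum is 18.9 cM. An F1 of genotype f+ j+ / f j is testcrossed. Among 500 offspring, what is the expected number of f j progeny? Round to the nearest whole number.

A map distance of 18.9 cM corresponds to a recombination frequency of 0.189.
The F1 is f+ j+ / f j, so f j is a parental gamete class with expected frequency (1 − r)/2 = 0.811/2 = 0.4055.
Expected number = 0.4055 × 500 = 202.75 ≈ 203.

203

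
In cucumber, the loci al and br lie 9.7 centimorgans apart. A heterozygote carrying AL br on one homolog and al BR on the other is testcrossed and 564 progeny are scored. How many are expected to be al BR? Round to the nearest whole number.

A map distance of 9.7 centimorgans corresponds to a recombination frequency of 0.097.
The F1 is AL br / al BR, so al BR is a parental gamete class with expected frequency (1 − r)/2 = 0.903/2 = 0.4515.
Expected number = 0.4515 × 564 = 254.65 ≈ 255.

255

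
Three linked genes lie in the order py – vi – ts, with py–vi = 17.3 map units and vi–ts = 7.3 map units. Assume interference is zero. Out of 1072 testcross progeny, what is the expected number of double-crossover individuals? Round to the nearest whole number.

Map distances give recombination frequencies of 0.173 and 0.073 for the two intervals.
With no interference, expected double-crossover frequency = 0.173 × 0.073 = 0.01263.
Expected number = 0.01263 × 1072 = 13.54 ≈ 14.

14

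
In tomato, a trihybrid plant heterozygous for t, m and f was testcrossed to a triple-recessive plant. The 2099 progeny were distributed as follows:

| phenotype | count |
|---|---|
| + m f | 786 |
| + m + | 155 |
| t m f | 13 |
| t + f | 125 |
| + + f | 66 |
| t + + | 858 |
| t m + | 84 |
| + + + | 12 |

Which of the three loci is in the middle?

t

The two most frequent reciprocal classes, t + + and + m f, are the parental types, so the F1 was t + + / + m f.
The two rarest classes, + + + and t m f, are the double crossovers. Comparing them with the parentals, only the t allele has switched, so t is the middle locus and the order is m – t – f.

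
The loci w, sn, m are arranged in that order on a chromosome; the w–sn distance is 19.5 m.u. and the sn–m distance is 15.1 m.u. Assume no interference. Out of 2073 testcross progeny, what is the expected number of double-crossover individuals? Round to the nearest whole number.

Map distances give recombination frequencies of 0.195 and 0.151 for the two intervals.
With no interference, expected double-crossover frequency = 0.195 × 0.151 = 0.02944.
Expected number = 0.02944 × 2073 = 61.04 ≈ 61.

61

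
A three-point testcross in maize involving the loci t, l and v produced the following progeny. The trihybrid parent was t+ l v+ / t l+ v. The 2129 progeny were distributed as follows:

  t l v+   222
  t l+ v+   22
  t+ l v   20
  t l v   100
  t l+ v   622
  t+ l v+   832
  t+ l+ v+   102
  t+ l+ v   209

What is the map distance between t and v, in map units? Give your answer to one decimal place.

The two rarest classes, t+ l v and t l+ v+, are the double crossovers. Comparing them with the parentals, only the v allele has switched, so v is the middle locus and the order is l – v – t.
Crossovers in the v–t interval produce the single-crossover classes t l v+ and t+ l+ v (222 + 209 = 431) plus the double crossovers (42).
RF(v–t) = (431 + 42) / 2129 = 473/2129 = 0.2222 → 22.2 map units.

22.2 map units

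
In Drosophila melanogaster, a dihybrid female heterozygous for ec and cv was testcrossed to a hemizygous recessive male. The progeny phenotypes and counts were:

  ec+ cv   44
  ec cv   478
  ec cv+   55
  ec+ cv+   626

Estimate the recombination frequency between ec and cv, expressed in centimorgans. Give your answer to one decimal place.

The two most frequent classes, ec+ cv+ (626) and ec cv (478), are the parental types, so the F1 was ec+ cv+ / ec cv.
The recombinant classes are ec+ cv and ec cv+: 44 + 55 = 99.
Recombination frequency = 99/1203 = 0.0823 ≈ 8.2%, i.e. 8.2 centimorgans.

8.2 centimorgans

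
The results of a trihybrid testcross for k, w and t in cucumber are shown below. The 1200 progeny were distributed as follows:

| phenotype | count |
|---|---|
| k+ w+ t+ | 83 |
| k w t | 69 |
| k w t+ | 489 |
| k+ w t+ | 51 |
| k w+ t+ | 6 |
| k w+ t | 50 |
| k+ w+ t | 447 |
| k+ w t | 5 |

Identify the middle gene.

w

The two most frequent reciprocal classes, k w t+ and k+ w+ t, are the parental types, so the F1 was k w t+ / k+ w+ t.
The two rarest classes, k w+ t+ and k+ w t, are the double crossovers. Comparing them with the parentals, only the w allele has switched, so w is the middle locus and the order is k – w – t.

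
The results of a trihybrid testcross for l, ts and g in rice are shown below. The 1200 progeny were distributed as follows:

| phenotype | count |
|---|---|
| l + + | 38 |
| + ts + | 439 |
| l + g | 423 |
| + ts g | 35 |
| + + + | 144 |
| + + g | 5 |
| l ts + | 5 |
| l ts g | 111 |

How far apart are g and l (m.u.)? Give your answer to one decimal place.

6.9 m.u.

The two most frequent reciprocal classes, + ts + and l + g, are the parental types, so the F1 was + ts + / l + g.
The two rarest classes, l ts + and + + g, are the double crossovers. Comparing them with the parentals, only the l allele has switched, so l is the middle locus and the order is g – l – ts.
Crossovers in the g–l interval produce the single-crossover classes + ts g and l + + (35 + 38 = 73) plus the double crossovers (10).
RF(g–l) = (73 + 10) / 1200 = 83/1200 = 0.0692 → 6.9 m.u.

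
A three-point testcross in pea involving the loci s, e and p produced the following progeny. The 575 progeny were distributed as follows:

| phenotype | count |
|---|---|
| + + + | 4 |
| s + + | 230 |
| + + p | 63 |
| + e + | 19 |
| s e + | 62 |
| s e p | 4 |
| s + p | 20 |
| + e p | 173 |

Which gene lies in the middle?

The two most frequent reciprocal classes, s + + and + e p, are the parental types, so the F1 was s + + / + e p.
The two rarest classes, + + + and s e p, are the double crossovers. Comparing them with the parentals, only the s allele has switched, so s is the middle locus and the order is p – s – e.

s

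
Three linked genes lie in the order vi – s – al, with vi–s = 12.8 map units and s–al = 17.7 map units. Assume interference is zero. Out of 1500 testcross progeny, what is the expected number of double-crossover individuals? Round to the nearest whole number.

34

Map distances give recombination frequencies of 0.128 and 0.177 for the two intervals.
With no interference, expected double-crossover frequency = 0.128 × 0.177 = 0.02266.
Expected number = 0.02266 × 1500 = 33.98 ≈ 34.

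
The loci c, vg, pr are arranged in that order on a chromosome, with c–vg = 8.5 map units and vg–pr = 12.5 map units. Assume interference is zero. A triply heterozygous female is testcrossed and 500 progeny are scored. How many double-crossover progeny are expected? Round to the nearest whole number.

Map distances give recombination frequencies of 0.085 and 0.125 for the two intervals.
With no interference, expected double-crossover frequency = 0.085 × 0.125 = 0.01063.
Expected number = 0.01063 × 500 = 5.31 ≈ 5.

5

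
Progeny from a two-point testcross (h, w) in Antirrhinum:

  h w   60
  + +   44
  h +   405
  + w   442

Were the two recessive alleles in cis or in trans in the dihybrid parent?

trans

The two most frequent classes are + w (442) and h + (405); these are the parental (non-recombinant) types.
So the F1 carried + w on one chromosome and h + on the other — the recessive alleles are on opposite chromosomes (trans / repulsion).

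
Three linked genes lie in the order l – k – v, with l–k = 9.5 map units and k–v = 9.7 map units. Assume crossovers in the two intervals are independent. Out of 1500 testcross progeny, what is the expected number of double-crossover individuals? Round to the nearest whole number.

Map distances give recombination frequencies of 0.095 and 0.097 for the two intervals.
With no interference, expected double-crossover frequency = 0.095 × 0.097 = 0.00921.
Expected number = 0.00921 × 1500 = 13.82 ≈ 14.

14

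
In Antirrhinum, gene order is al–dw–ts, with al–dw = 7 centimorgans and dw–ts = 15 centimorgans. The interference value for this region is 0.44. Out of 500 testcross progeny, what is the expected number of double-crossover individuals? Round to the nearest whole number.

Map distances give recombination frequencies of 0.070 and 0.150 for the two intervals.
With interference 0.44 (so coincidence = 0.56), expected double-crossover frequency = 0.070 × 0.150 × 0.56 = 0.00588.
Expected number = 0.00588 × 500 = 2.94 ≈ 3.

3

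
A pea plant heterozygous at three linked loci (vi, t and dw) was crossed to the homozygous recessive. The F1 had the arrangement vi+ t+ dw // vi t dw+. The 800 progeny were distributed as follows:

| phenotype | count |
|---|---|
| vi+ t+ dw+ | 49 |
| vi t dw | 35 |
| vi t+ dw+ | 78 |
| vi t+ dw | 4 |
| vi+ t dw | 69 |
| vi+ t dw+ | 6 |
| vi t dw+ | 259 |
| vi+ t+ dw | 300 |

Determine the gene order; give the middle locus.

The two rarest classes, vi t+ dw and vi+ t dw+, are the double crossovers. Comparing them with the parentals, only the vi allele has switched, so vi is the middle locus and the order is t – vi – dw.

vi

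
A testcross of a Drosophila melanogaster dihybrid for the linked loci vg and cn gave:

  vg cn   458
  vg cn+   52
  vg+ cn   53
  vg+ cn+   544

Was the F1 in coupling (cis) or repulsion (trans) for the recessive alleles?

The two most frequent classes are vg+ cn+ (544) and vg cn (458); these are the parental (non-recombinant) types.
So the F1 carried vg+ cn+ on one chromosome and vg cn on the other — the recessive alleles are on the same chromosome (cis / coupling).

cis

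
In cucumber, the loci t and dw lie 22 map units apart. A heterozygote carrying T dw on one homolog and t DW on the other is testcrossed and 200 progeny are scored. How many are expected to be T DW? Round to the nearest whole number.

22

A map distance of 22 map units corresponds to a recombination frequency of 0.220.
The F1 is T dw / t DW, so T DW is a recombinant gamete class with expected frequency r/2 = 0.220/2 = 0.1100.
Expected number = 0.1100 × 200 = 22.00 ≈ 22.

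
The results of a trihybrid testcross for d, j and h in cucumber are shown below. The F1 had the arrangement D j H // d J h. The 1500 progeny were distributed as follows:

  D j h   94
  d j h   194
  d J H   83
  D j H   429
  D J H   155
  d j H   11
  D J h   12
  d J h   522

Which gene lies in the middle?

d

The two rarest classes, d j H and D J h, are the double crossovers. Comparing them with the parentals, only the d allele has switched, so d is the middle locus and the order is j – d – h.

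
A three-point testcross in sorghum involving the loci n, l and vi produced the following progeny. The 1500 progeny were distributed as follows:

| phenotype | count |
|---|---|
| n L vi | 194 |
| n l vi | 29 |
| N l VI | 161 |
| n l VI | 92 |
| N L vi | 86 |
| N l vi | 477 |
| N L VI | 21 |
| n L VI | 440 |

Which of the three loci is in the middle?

n

The two most frequent reciprocal classes, N l vi and n L VI, are the parental types, so the F1 was N l vi / n L VI.
The two rarest classes, n l vi and N L VI, are the double crossovers. Comparing them with the parentals, only the n allele has switched, so n is the middle locus and the order is vi – n – l.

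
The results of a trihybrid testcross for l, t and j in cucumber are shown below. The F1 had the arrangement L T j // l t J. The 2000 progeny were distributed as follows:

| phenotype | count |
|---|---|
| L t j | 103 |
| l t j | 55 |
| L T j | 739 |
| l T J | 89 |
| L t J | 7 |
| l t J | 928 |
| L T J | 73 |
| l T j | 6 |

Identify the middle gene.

The two rarest classes, l T j and L t J, are the double crossovers. Comparing them with the parentals, only the l allele has switched, so l is the middle locus and the order is j – l – t.

l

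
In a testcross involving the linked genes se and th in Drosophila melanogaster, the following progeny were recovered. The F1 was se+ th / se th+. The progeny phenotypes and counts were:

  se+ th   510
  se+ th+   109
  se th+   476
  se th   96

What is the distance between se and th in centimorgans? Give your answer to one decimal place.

The recombinant classes are se+ th+ and se th: 109 + 96 = 205.
Recombination frequency = 205/1191 = 0.1721 ≈ 17.2%, i.e. 17.2 centimorgans.

17.2 centimorgans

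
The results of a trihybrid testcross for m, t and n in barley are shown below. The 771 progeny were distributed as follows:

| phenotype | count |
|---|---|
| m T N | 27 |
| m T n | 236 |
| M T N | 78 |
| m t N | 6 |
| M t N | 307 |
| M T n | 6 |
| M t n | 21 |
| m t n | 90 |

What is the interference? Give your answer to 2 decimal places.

0.14

The two most frequent reciprocal classes, M t N and m T n, are the parental types, so the F1 was M t N / m T n.
The two rarest classes, m t N and M T n, are the double crossovers. Comparing them with the parentals, only the m allele has switched, so m is the middle locus and the order is t – m – n.
t–m: (168 + 12)/771 = 0.2335; m–n: (48 + 12)/771 = 0.0778.
Expected DCO frequency = 0.2335 × 0.0778 ≈ 0.01817; observed = 12/771 ≈ 0.01556.
Coefficient of coincidence = 0.01556/0.01817 ≈ 0.86; interference = 1 − 0.86 = 0.14.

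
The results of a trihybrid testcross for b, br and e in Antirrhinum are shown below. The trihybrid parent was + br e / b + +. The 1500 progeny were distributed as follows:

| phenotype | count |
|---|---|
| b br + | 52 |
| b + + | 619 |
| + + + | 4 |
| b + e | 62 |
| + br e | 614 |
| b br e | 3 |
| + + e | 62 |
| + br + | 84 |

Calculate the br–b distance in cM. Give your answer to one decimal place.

8.1 cM

The two rarest classes, b br e and + + +, are the double crossovers. Comparing them with the parentals, only the b allele has switched, so b is the middle locus and the order is e – b – br.
Crossovers in the b–br interval produce the single-crossover classes + + e and b br + (62 + 52 = 114) plus the double crossovers (7).
RF(b–br) = (114 + 7) / 1500 = 121/1500 = 0.0807 → 8.1 cM.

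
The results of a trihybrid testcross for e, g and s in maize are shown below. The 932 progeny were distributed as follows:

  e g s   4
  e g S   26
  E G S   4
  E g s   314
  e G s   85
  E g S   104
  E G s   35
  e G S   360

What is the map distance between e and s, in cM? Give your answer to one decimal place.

21.1 cM

The two most frequent reciprocal classes, E g s and e G S, are the parental types, so the F1 was E g s / e G S.
The two rarest classes, e g s and E G S, are the double crossovers. Comparing them with the parentals, only the e allele has switched, so e is the middle locus and the order is s – e – g.
Crossovers in the s–e interval produce the single-crossover classes E g S and e G s (104 + 85 = 189) plus the double crossovers (8).
RF(s–e) = (189 + 8) / 932 = 197/932 = 0.2114 → 21.1 cM.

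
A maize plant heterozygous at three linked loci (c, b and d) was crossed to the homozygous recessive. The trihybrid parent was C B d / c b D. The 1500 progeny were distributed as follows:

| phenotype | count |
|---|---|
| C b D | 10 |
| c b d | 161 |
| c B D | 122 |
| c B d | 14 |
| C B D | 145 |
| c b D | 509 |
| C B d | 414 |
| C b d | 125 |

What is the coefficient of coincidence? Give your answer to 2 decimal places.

The two rarest classes, c B d and C b D, are the double crossovers. Comparing them with the parentals, only the c allele has switched, so c is the middle locus and the order is b – c – d.
b–c: (247 + 24)/1500 = 0.1807; c–d: (306 + 24)/1500 = 0.2200.
Expected DCO frequency = 0.1807 × 0.2200 ≈ 0.03975; observed = 24/1500 ≈ 0.01600.
Coefficient of coincidence = 0.01600/0.03975 ≈ 0.40.

0.40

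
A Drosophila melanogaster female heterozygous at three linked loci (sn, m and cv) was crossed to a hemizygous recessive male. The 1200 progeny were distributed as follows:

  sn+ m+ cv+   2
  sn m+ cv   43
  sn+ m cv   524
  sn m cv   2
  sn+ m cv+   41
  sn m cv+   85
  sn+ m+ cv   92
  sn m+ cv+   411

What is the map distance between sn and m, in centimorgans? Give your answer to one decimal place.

The two most frequent reciprocal classes, sn m+ cv+ and sn+ m cv, are the parental types, so the F1 was sn m+ cv+ / sn+ m cv.
The two rarest classes, sn+ m+ cv+ and sn m cv, are the double crossovers. Comparing them with the parentals, only the sn allele has switched, so sn is the middle locus and the order is m – sn – cv.
Crossovers in the m–sn interval produce the single-crossover classes sn m cv+ and sn+ m+ cv (85 + 92 = 177) plus the double crossovers (4).
RF(m–sn) = (177 + 4) / 1200 = 181/1200 = 0.1508 → 15.1 centimorgans.

15.1 centimorgans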